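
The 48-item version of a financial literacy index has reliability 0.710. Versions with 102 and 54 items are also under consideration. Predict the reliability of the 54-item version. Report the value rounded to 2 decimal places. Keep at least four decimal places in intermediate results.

0.73

Only the ratio of lengths matters: n = 54/48 = 1.1250
r_{54} = n·r / (1 + (n − 1)·r) = 0.7987 / 1.0888 ≈ 0.7336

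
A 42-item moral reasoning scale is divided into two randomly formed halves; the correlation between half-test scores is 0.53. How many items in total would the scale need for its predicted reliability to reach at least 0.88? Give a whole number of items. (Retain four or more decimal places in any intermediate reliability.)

137

Corrected full-test reliability: r_full = 2 × 0.53 / (1 + 0.53) ≈ 0.6928
Solve Spearman-Brown for n: n = 0.88(1 − 0.6928) / [0.6928(1 − 0.88)] = 3.2517
Items = 3.2517 × 42 ≈ 136.57 → 137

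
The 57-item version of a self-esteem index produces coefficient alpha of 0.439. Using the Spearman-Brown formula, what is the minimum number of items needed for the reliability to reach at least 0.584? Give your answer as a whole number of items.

Spearman-Brown solved for the length factor n:
n = r_target (1 − r_old) / [ r_old (1 − r_target) ]
n = 0.584(1 − 0.439) / [0.439(1 − 0.584)]
n = 0.327624 / 0.182624 ≈ 1.7940
1.7940 × 57 = 102.26 → 103 items

103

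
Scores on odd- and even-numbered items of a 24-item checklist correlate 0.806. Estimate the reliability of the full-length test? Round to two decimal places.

The full test is twice the length of either half (n = 2).
r_full = 2(0.806) / (1 + 0.806)
r_full = 1.6120 / 1.8060 ≈ 0.8926

0.89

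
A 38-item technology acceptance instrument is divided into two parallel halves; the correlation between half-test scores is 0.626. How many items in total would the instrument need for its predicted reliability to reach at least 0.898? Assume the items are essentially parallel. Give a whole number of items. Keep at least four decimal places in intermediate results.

r_full = 2(0.626)/(1 + 0.626) = 0.7700
n = r_tgt(1 − r_full) / [r_full(1 − r_tgt)] = 0.898 × 0.2300 / (0.7700 × 0.102) ≈ 2.6297
Items = 2.6297 × 38 ≈ 99.93 → 100

100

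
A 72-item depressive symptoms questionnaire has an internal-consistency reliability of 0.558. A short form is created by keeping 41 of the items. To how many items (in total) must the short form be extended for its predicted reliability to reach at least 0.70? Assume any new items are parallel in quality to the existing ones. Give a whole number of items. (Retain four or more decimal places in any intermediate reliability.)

Short-form reliability: n = 41/72 = 0.5694; r_41 = n·r/(1+(n−1)r) ≈ 0.4182
Length factor from the short form to reach 0.70: n' = 0.70(1 − 0.4182) / [0.4182(1 − 0.70)] ≈ 3.2461
Total items = 3.2461 × 41 = 133.09, rounded up to 134.

134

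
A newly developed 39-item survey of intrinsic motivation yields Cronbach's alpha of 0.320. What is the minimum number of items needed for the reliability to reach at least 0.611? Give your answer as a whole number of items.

n = 0.611(1 − 0.320) / [0.320(1 − 0.611)]
  = 0.415480 / 0.124480 = 3.3377
So the test needs 3.3377 × 39 ≈ 130.17 items; rounding up, 131.

131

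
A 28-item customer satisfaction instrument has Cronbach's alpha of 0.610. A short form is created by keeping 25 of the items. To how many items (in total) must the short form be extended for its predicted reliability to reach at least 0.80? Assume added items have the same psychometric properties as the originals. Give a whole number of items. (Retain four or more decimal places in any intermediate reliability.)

72

Short-form reliability: n = 25/28 = 0.8929; r_25 = n·r/(1+(n−1)r) ≈ 0.5827
Length factor from the short form to reach 0.80: n' = 0.80(1 − 0.5827) / [0.5827(1 − 0.80)] ≈ 2.8646
Items = 2.8646 × 25 ≈ 71.61 → 72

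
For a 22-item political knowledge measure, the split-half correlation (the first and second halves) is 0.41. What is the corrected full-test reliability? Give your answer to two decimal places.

Apply the Spearman-Brown correction with n = 2:
r_full = 2(0.41) / (1 + 0.41)
r_full = 0.8200 / 1.4100 ≈ 0.5816

0.58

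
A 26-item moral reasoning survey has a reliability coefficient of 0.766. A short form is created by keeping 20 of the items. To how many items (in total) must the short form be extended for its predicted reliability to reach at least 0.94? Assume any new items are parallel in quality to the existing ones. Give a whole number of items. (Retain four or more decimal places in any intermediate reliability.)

125

First, r for the 20-item form: n = 20/26 = 0.7692, so r_20 = 0.7692·0.766/(1 + (0.7692 − 1)·0.766) = 0.7157
Then solve for n' with r_old = 0.7157, r_target = 0.94: n' = 0.94(1 − 0.7157)/[0.7157(1 − 0.94)] = 6.2233
Total items = 6.2233 × 20 = 124.47, rounded up to 125.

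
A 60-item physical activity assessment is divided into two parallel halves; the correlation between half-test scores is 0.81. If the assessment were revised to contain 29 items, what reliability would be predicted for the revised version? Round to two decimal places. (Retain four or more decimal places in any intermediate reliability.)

0.80

Spearman-Brown correction (n = 2): r_full = 2·0.81/(1 + 0.81) = 0.8950
Length factor from 60 to 29 items: n = 29/60 = 0.4833
r_new = n·r_full / (1 + (n − 1)·r_full) = 0.4326 / 0.5376 ≈ 0.8047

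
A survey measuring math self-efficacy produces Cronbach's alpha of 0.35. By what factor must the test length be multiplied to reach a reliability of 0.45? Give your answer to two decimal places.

Spearman-Brown solved for the length factor n:
n = r_target (1 − r_old) / [ r_old (1 − r_target) ]
n = [0.45 × 0.65] / [0.35 × 0.55]
  = 0.2925 / 0.1925 = 1.5195

1.52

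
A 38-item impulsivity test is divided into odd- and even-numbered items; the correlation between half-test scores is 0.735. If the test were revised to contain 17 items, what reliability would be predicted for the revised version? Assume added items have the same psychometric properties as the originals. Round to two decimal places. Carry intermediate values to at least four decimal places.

0.71

Full-test reliability from the split-half r: r_full = 2(0.735)/(1 + 0.735) = 0.8473
Length factor from 38 to 17 items: n = 17/38 = 0.4474
r_new = n·r_full / (1 + (n − 1)·r_full) = 0.3791 / 0.5318 ≈ 0.7129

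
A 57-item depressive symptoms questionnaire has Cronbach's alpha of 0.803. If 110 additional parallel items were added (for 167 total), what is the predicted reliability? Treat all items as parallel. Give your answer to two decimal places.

0.92

Length ratio n = 167/57 = 2.9298
By Spearman-Brown, r_new = n r / (1 + (n − 1) r).
r_new = 2.9298·0.803 / [1 + (2.9298 − 1)·0.803]
     = 2.3526 / 2.5496 = 0.9227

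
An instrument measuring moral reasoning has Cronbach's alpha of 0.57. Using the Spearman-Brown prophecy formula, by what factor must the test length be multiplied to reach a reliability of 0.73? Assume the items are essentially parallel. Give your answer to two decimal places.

2.04

Invert Spearman-Brown to solve for n:
n = r_target (1 − r_old) / [ r_old (1 − r_target) ]
n = 0.73(1 − 0.57) / [0.57(1 − 0.73)]
n = 0.3139 / 0.1539 ≈ 2.0396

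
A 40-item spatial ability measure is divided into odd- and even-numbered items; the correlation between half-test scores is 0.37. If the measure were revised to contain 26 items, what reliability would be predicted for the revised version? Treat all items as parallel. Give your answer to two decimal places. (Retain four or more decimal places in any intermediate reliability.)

Spearman-Brown correction (n = 2): r_full = 2·0.37/(1 + 0.37) = 0.5401
Then adjust to 26 items: n = 26/40 = 0.6500
r_new = n·r_full / (1 + (n − 1)·r_full) = 0.3511 / 0.8110 ≈ 0.4329

0.43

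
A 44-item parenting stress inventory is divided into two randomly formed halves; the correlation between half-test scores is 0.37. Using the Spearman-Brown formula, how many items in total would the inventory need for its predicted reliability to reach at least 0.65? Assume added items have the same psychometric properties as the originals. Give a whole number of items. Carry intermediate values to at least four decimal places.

Corrected full-test reliability: r_full = 2 × 0.37 / (1 + 0.37) ≈ 0.5401
Solve Spearman-Brown for n: n = 0.65(1 − 0.5401) / [0.5401(1 − 0.65)] = 1.5814
Required items = 1.5814 × 44 = 69.58, so 70 items.

70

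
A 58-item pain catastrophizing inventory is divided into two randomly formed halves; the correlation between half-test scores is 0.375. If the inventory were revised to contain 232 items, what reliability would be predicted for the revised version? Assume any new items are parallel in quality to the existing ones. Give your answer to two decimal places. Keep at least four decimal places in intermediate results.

Full-test reliability from the split-half r: r_full = 2(0.375)/(1 + 0.375) = 0.5455
Length factor from 58 to 232 items: n = 232/58 = 4.0000
r_new = n·r_full / (1 + (n − 1)·r_full) = 2.1820 / 2.6365 ≈ 0.8276

0.83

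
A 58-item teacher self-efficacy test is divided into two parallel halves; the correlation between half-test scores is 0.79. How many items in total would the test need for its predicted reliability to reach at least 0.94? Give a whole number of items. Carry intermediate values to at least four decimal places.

Corrected full-test reliability: r_full = 2 × 0.79 / (1 + 0.79) ≈ 0.8827
Solve Spearman-Brown for n: n = 0.94(1 − 0.8827) / [0.8827(1 − 0.94)] = 2.0819
Required items = 2.0819 × 58 = 120.75, so 121 items.

121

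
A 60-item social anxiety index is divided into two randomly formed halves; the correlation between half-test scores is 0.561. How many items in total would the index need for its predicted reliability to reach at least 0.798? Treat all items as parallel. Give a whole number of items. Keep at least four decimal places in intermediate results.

Corrected full-test reliability: r_full = 2 × 0.561 / (1 + 0.561) ≈ 0.7188
n = r_tgt(1 − r_full) / [r_full(1 − r_tgt)] = 0.798 × 0.2812 / (0.7188 × 0.202) ≈ 1.5455
Required items = 1.5455 × 60 = 92.73, so 93 items.

93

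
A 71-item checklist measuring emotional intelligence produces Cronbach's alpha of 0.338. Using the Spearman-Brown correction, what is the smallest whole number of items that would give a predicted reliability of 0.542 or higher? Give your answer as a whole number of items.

165

Spearman-Brown solved for the length factor n:
n = r_target (1 − r_old) / [ r_old (1 − r_target) ]
n = 0.542 × (1 − 0.338) / [ 0.338 × (1 − 0.542) ]
n = 0.358804 / 0.154804 ≈ 2.3178
2.3178 × 71 = 164.56 → 165 items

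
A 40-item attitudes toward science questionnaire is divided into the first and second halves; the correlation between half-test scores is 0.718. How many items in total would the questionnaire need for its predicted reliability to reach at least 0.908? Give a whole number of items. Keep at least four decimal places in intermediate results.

78

Corrected full-test reliability: r_full = 2 × 0.718 / (1 + 0.718) ≈ 0.8359
Solve Spearman-Brown for n: n = 0.908(1 − 0.8359) / [0.8359(1 − 0.908)] = 1.9375
Required items = 1.9375 × 40 = 77.50, so 78 items.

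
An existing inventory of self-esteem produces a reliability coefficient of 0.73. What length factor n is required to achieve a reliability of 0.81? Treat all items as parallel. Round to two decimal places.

1.58

Rearranging the Spearman-Brown formula for n,
n = r*(1 − r) / [ r (1 − r*) ]
n = 0.81(1 − 0.73) / [0.73(1 − 0.81)]
  = 0.2187 / 0.1387 = 1.5768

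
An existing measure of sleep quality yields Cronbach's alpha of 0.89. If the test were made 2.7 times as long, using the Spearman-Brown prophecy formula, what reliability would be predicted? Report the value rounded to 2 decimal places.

0.96

Spearman-Brown: r_new = n·r / (1 + (n − 1)·r)
r_new = 2.7·0.89 / [1 + (2.7 − 1)·0.89]
     = 2.4030 / 2.5130 = 0.9562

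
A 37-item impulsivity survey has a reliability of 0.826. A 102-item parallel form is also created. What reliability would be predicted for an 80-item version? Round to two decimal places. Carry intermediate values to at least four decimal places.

0.91

The 102-item form is not needed; work directly from the 37-item form with n = 80/37 = 2.1622.
r_{80} = n·r / (1 + (n − 1)·r) = 1.7860 / 1.9600 ≈ 0.9112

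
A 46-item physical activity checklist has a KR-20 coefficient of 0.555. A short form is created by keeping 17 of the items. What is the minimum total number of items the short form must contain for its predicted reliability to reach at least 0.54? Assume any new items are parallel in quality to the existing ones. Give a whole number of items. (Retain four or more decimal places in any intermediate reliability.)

44

Short-form reliability: n = 17/46 = 0.3696; r_17 = n·r/(1+(n−1)r) ≈ 0.3155
Length factor from the short form to reach 0.54: n' = 0.54(1 − 0.3155) / [0.3155(1 − 0.54)] ≈ 2.5469
Items = 2.5469 × 17 ≈ 43.30 → 44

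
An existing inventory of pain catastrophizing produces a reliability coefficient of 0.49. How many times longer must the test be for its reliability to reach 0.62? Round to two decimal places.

1.70

n = 0.62(1 − 0.49) / [0.49(1 − 0.62)]
  = 0.3162 / 0.1862 = 1.6982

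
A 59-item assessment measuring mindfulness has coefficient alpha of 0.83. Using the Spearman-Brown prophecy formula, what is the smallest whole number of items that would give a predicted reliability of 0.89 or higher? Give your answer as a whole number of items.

Invert Spearman-Brown to solve for n:
n = r*(1 − r) / [ r (1 − r*) ]
n = [0.89 × 0.17] / [0.83 × 0.11]
n = 0.1513 / 0.0913 ≈ 1.6572
1.6572 × 59 = 97.77 → 98 items

98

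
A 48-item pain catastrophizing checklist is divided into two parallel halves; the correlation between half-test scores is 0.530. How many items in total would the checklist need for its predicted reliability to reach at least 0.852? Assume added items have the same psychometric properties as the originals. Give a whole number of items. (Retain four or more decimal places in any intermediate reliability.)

123

Corrected full-test reliability: r_full = 2 × 0.530 / (1 + 0.530) ≈ 0.6928
n = r_tgt(1 − r_full) / [r_full(1 − r_tgt)] = 0.852 × 0.3072 / (0.6928 × 0.148) ≈ 2.5526
Required items = 2.5526 × 48 = 122.52, so 123 items.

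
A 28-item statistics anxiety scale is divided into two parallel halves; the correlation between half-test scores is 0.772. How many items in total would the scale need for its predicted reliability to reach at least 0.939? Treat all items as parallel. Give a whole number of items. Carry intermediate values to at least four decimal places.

64

Corrected full-test reliability: r_full = 2 × 0.772 / (1 + 0.772) ≈ 0.8713
Solve Spearman-Brown for n: n = 0.939(1 − 0.8713) / [0.8713(1 − 0.939)] = 2.2738
Items = 2.2738 × 28 ≈ 63.67 → 64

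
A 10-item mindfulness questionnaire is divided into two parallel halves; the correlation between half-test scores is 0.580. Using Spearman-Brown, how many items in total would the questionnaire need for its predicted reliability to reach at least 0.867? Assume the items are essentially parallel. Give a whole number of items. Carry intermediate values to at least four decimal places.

r_full = 2(0.580)/(1 + 0.580) = 0.7342
n = r_tgt(1 − r_full) / [r_full(1 − r_tgt)] = 0.867 × 0.2658 / (0.7342 × 0.133) ≈ 2.3600
Required items = 2.3600 × 10 = 23.60, so 24 items.

24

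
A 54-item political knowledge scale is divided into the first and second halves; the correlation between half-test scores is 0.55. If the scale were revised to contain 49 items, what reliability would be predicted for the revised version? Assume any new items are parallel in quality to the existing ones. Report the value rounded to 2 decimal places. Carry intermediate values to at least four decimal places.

Full-test reliability from the split-half r: r_full = 2(0.55)/(1 + 0.55) = 0.7097
Then adjust to 49 items: n = 49/54 = 0.9074
r_new = n·r_full / (1 + (n − 1)·r_full) = 0.6440 / 0.9343 ≈ 0.6893

0.69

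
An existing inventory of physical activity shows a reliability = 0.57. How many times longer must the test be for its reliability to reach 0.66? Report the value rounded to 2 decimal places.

1.46

Spearman-Brown solved for the length factor n:
n = r_target (1 − r_old) / [ r_old (1 − r_target) ]
n = 0.66(1 − 0.57) / [0.57(1 − 0.66)]
  = 0.2838 / 0.1938 = 1.4644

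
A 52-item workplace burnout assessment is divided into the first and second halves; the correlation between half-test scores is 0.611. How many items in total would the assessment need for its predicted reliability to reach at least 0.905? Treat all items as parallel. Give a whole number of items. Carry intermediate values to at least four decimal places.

Corrected full-test reliability: r_full = 2 × 0.611 / (1 + 0.611) ≈ 0.7585
n = r_tgt(1 − r_full) / [r_full(1 − r_tgt)] = 0.905 × 0.2415 / (0.7585 × 0.095) ≈ 3.0331
Items = 3.0331 × 52 ≈ 157.72 → 158

158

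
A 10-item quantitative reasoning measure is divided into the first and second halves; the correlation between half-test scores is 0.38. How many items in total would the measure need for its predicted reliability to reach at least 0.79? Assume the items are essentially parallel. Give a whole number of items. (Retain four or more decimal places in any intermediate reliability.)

31

Corrected full-test reliability: r_full = 2 × 0.38 / (1 + 0.38) ≈ 0.5507
n = r_tgt(1 − r_full) / [r_full(1 − r_tgt)] = 0.79 × 0.4493 / (0.5507 × 0.21) ≈ 3.0692
Items = 3.0692 × 10 ≈ 30.69 → 31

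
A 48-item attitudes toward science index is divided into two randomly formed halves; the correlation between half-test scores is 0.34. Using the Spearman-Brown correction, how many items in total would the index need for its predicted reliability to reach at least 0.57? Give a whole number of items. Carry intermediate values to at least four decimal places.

r_full = 2(0.34)/(1 + 0.34) = 0.5075
Solve Spearman-Brown for n: n = 0.57(1 − 0.5075) / [0.5075(1 − 0.57)] = 1.2864
Required items = 1.2864 × 48 = 61.75, so 62 items.

62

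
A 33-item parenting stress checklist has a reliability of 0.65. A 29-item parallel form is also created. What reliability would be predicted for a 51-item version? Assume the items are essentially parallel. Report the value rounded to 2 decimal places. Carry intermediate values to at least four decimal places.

0.74

Only the ratio of lengths matters: n = 51/33 = 1.5455
r_{51} = n·r / (1 + (n − 1)·r) = 1.0046 / 1.3546 ≈ 0.7416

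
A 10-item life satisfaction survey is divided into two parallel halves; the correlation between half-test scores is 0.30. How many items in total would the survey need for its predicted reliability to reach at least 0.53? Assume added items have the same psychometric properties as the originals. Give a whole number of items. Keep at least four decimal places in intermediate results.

14

Corrected full-test reliability: r_full = 2 × 0.30 / (1 + 0.30) ≈ 0.4615
n = r_tgt(1 − r_full) / [r_full(1 − r_tgt)] = 0.53 × 0.5385 / (0.4615 × 0.47) ≈ 1.3158
Items = 1.3158 × 10 ≈ 13.16 → 14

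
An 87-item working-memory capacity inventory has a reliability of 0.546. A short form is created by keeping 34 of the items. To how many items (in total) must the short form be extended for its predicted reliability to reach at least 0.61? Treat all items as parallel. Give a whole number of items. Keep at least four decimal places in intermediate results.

Short-form reliability: n = 34/87 = 0.3908; r_34 = n·r/(1+(n−1)r) ≈ 0.3197
Length factor from the short form to reach 0.61: n' = 0.61(1 − 0.3197) / [0.3197(1 − 0.61)] ≈ 3.3283
Items = 3.3283 × 34 ≈ 113.16 → 114

114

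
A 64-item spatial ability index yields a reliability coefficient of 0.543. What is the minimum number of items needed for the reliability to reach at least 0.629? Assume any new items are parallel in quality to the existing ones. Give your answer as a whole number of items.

Rearranging the Spearman-Brown formula for n,
n = r*(1 − r) / [ r (1 − r*) ]
n = 0.629(1 − 0.543) / [0.543(1 − 0.629)]
n = 0.287453 / 0.201453 ≈ 1.4269
Items needed = n × 64 = 1.4269 × 64 ≈ 91.32 → round up to 92

92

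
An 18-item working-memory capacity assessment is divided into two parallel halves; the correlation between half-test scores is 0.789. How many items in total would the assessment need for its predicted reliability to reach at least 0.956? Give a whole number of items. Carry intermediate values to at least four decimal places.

Corrected full-test reliability: r_full = 2 × 0.789 / (1 + 0.789) ≈ 0.8821
n = r_tgt(1 − r_full) / [r_full(1 − r_tgt)] = 0.956 × 0.1179 / (0.8821 × 0.044) ≈ 2.9040
Required items = 2.9040 × 18 = 52.27, so 53 items.

53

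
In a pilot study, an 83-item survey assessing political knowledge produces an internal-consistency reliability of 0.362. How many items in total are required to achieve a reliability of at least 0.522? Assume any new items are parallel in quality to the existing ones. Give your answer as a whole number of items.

Invert Spearman-Brown to solve for n:
n = r_target (1 − r_old) / [ r_old (1 − r_target) ]
n = 0.522 × (1 − 0.362) / [ 0.362 × (1 − 0.522) ]
n = 0.333036 / 0.173036 ≈ 1.9247
1.9247 × 83 = 159.75 → 160 items

160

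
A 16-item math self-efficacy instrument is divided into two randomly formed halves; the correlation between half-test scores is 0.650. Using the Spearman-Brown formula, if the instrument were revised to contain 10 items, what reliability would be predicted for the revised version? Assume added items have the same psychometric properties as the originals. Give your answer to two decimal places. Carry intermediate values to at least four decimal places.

0.70

Full-test reliability from the split-half r: r_full = 2(0.650)/(1 + 0.650) = 0.7879
Then adjust to 10 items: n = 10/16 = 0.6250
r_new = n·r_full / (1 + (n − 1)·r_full) = 0.4924 / 0.7045 ≈ 0.6989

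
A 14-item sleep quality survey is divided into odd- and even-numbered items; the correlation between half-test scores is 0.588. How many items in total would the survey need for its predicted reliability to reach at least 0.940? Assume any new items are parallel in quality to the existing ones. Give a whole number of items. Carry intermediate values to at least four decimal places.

77

r_full = 2(0.588)/(1 + 0.588) = 0.7406
Solve Spearman-Brown for n: n = 0.940(1 − 0.7406) / [0.7406(1 − 0.940)] = 5.4874
Required items = 5.4874 × 14 = 76.82, so 77 items.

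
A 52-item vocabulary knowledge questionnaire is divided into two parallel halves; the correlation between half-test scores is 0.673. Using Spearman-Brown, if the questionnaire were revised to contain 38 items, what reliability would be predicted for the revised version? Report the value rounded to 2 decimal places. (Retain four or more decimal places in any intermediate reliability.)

First correct the split-half correlation to full-test reliability: r_full = 2 × 0.673 / (1 + 0.673) ≈ 0.8045
Length factor from 52 to 38 items: n = 38/52 = 0.7308
r_new = n·r_full / (1 + (n − 1)·r_full) = 0.5879 / 0.7834 ≈ 0.7504

0.75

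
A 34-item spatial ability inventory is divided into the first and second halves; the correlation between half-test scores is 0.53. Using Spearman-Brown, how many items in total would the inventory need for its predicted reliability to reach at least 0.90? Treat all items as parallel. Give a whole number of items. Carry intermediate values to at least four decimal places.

136

Corrected full-test reliability: r_full = 2 × 0.53 / (1 + 0.53) ≈ 0.6928
Solve Spearman-Brown for n: n = 0.90(1 − 0.6928) / [0.6928(1 − 0.90)] = 3.9908
Required items = 3.9908 × 34 = 135.69, so 136 items.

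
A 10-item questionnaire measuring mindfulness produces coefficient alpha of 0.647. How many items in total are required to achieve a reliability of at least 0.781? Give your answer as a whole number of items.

Invert Spearman-Brown to solve for n:
n = r_target (1 − r_old) / [ r_old (1 − r_target) ]
n = [0.781 × 0.353] / [0.647 × 0.219]
  = 0.275693 / 0.141693 = 1.9457
Items needed = n × 10 = 1.9457 × 10 ≈ 19.46 → round up to 20

20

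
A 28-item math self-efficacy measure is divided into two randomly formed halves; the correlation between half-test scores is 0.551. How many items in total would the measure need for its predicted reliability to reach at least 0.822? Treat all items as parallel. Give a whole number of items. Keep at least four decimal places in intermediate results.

53

r_full = 2(0.551)/(1 + 0.551) = 0.7105
Solve Spearman-Brown for n: n = 0.822(1 − 0.7105) / [0.7105(1 − 0.822)] = 1.8816
Required items = 1.8816 × 28 = 52.68, so 53 items.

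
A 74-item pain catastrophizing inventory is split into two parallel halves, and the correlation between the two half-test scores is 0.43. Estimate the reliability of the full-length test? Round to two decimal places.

Each half is half the length of the full test, so the full test is n = 2 times a half.
r_full = 2(0.43) / (1 + 0.43)
       = 0.8600 / 1.4300 = 0.6014

0.60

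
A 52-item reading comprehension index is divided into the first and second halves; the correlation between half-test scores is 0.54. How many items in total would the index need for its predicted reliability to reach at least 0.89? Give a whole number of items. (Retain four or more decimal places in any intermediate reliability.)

Corrected full-test reliability: r_full = 2 × 0.54 / (1 + 0.54) ≈ 0.7013
n = r_tgt(1 − r_full) / [r_full(1 − r_tgt)] = 0.89 × 0.2987 / (0.7013 × 0.11) ≈ 3.4461
Items = 3.4461 × 52 ≈ 179.20 → 180

180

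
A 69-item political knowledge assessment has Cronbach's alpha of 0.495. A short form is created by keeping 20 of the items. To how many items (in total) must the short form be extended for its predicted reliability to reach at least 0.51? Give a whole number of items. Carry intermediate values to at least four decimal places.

74

Short-form reliability: n = 20/69 = 0.2899; r_20 = n·r/(1+(n−1)r) ≈ 0.2213
Then solve for n' with r_old = 0.2213, r_target = 0.51: n' = 0.51(1 − 0.2213)/[0.2213(1 − 0.51)] = 3.6624
Items = 3.6624 × 20 ≈ 73.25 → 74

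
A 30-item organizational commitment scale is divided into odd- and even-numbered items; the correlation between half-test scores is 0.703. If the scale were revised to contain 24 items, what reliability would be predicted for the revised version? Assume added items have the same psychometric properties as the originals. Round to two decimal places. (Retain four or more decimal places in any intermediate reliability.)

0.79

Full-test reliability from the split-half r: r_full = 2(0.703)/(1 + 0.703) = 0.8256
Length factor from 30 to 24 items: n = 24/30 = 0.8000
r_new = n·r_full / (1 + (n − 1)·r_full) = 0.6605 / 0.8349 ≈ 0.7911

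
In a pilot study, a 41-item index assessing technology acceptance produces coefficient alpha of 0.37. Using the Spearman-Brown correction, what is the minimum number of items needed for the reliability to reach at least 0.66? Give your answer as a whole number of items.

136

Spearman-Brown solved for the length factor n:
n = r_target (1 − r_old) / [ r_old (1 − r_target) ]
n = 0.66(1 − 0.37) / [0.37(1 − 0.66)]
n = 0.4158 / 0.1258 ≈ 3.3052
Items needed = n × 41 = 3.3052 × 41 ≈ 135.51 → round up to 136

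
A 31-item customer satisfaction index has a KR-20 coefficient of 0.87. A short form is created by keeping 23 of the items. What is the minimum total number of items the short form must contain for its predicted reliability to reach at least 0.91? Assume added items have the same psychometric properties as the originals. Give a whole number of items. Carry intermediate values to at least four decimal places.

Short-form reliability: n = 23/31 = 0.7419; r_23 = n·r/(1+(n−1)r) ≈ 0.8324
Length factor from the short form to reach 0.91: n' = 0.91(1 − 0.8324) / [0.8324(1 − 0.91)] ≈ 2.0358
Total items = 2.0358 × 23 = 46.82, rounded up to 47.

47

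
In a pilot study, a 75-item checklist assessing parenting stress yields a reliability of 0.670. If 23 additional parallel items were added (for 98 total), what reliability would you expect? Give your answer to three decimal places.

0.726

Length ratio n = 98/75 = 1.3067
r_new = 1.3067·0.670 / [1 + (1.3067 − 1)·0.670]
r_new = 0.8755 / 1.2055 ≈ 0.7263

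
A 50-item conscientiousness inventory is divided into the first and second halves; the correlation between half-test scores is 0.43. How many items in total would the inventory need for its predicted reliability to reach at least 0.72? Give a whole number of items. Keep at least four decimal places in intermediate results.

r_full = 2(0.43)/(1 + 0.43) = 0.6014
Solve Spearman-Brown for n: n = 0.72(1 − 0.6014) / [0.6014(1 − 0.72)] = 1.7043
Items = 1.7043 × 50 ≈ 85.22 → 86

86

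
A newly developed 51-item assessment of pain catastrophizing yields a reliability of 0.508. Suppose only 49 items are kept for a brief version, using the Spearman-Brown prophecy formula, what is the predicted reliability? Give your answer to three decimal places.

0.498

Length ratio n = 49/51 = 0.9608
Spearman-Brown: r_new = n·r / (1 + (n − 1)·r)
r_new = 0.9608·0.508 / [1 + (0.9608 − 1)·0.508]
     = 0.4881 / 0.9801 = 0.4980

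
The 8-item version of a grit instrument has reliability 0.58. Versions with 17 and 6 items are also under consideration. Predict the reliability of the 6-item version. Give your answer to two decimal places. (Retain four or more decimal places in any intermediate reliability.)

Only the ratio of lengths matters: n = 6/8 = 0.7500
r_{6} = n·r / (1 + (n − 1)·r) = 0.4350 / 0.8550 ≈ 0.5088

0.51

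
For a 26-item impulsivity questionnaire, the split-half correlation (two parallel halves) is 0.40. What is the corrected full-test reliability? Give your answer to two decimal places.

0.57

Apply the Spearman-Brown correction with n = 2:
r_full = 2(0.40) / (1 + 0.40)
r_full = 0.8000 / 1.4000 ≈ 0.5714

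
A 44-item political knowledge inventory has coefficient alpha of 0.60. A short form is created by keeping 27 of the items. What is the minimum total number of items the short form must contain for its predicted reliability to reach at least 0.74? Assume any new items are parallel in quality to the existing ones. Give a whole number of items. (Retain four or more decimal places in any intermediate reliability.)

First, r for the 27-item form: n = 27/44 = 0.6136, so r_27 = 0.6136·0.60/(1 + (0.6136 − 1)·0.60) = 0.4793
Then solve for n' with r_old = 0.4793, r_target = 0.74: n' = 0.74(1 − 0.4793)/[0.4793(1 − 0.74)] = 3.0920
Total items = 3.0920 × 27 = 83.48, rounded up to 84.

84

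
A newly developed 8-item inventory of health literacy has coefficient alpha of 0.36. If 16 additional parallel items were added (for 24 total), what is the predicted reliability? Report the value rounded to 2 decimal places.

0.63

The new length is 24/8 = 3 times the old.
Spearman-Brown: r_new = n·r / (1 + (n − 1)·r)
r_new = 3·0.36 / [1 + (3 − 1)·0.36]
r_new = 1.0800 / 1.7200 ≈ 0.6279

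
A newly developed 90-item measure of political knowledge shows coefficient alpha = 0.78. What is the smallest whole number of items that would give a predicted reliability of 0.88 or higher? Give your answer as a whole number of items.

187

n = [0.88 × 0.22] / [0.78 × 0.12]
  = 0.1936 / 0.0936 = 2.0684
2.0684 × 90 = 186.16 → 187 items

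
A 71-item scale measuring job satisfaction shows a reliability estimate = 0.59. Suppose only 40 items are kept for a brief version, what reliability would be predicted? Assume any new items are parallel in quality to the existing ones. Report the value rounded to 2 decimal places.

Length ratio n = 40/71 = 0.5634
Spearman-Brown: r_new = n·r / (1 + (n − 1)·r)
r_new = (0.5634 × 0.59) / (1 + (0.5634 − 1) × 0.59)
     = 0.3324 / 0.7424 = 0.4477

0.45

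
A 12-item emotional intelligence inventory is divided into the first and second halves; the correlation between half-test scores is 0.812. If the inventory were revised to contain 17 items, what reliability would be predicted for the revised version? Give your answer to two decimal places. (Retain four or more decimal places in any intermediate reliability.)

0.92

First correct the split-half correlation to full-test reliability: r_full = 2 × 0.812 / (1 + 0.812) ≈ 0.8962
Length factor from 12 to 17 items: n = 17/12 = 1.4167
r_new = n·r_full / (1 + (n − 1)·r_full) = 1.2696 / 1.3734 ≈ 0.9244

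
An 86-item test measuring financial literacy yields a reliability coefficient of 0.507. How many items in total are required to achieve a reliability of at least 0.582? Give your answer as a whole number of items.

117

Invert Spearman-Brown to solve for n:
n = r*(1 − r) / [ r (1 − r*) ]
n = 0.582(1 − 0.507) / [0.507(1 − 0.582)]
  = 0.286926 / 0.211926 = 1.3539
1.3539 × 86 = 116.44 → 117 items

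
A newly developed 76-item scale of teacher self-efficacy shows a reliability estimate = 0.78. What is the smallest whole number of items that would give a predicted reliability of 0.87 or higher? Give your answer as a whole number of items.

144

Rearranging the Spearman-Brown formula for n,
n = r*(1 − r) / [ r (1 − r*) ]
n = 0.87 × (1 − 0.78) / [ 0.78 × (1 − 0.87) ]
n = 0.1914 / 0.1014 ≈ 1.8876
So the test needs 1.8876 × 76 ≈ 143.46 items; rounding up, 144.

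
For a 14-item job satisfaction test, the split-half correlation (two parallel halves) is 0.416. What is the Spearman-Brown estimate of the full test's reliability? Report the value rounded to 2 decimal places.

The full test is twice the length of either half (n = 2).
r_full = 2(0.416) / (1 + 0.416)
r_full = 0.8320 / 1.4160 ≈ 0.5876

0.59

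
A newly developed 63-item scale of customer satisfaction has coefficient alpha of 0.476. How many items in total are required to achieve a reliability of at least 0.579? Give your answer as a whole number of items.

Spearman-Brown solved for the length factor n:
n = r*(1 − r) / [ r (1 − r*) ]
n = 0.579(1 − 0.476) / [0.476(1 − 0.579)]
n = 0.303396 / 0.200396 ≈ 1.5140
1.5140 × 63 = 95.38 → 96 items

96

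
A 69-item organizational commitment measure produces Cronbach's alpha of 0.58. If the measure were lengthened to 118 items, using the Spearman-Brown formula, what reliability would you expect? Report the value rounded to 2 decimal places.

The new length is 118/69 = 1.7101 times the old.
Spearman-Brown: r_new = n·r / (1 + (n − 1)·r)
r_new = (1.7101 × 0.58) / (1 + (1.7101 − 1) × 0.58)
     = 0.9919 / 1.4119 = 0.7025

0.70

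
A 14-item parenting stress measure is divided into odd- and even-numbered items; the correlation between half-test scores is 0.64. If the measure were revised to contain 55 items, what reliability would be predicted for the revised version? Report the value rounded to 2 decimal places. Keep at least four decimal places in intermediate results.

Full-test reliability from the split-half r: r_full = 2(0.64)/(1 + 0.64) = 0.7805
Length factor from 14 to 55 items: n = 55/14 = 3.9286
r_new = n·r_full / (1 + (n − 1)·r_full) = 3.0663 / 3.2858 ≈ 0.9332

0.93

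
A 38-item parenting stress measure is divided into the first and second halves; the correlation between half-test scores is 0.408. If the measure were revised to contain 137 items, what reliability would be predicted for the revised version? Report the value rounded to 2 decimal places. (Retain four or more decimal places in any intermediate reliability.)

0.83

Full-test reliability from the split-half r: r_full = 2(0.408)/(1 + 0.408) = 0.5795
Then adjust to 137 items: n = 137/38 = 3.6053
r_new = n·r_full / (1 + (n − 1)·r_full) = 2.0893 / 2.5098 ≈ 0.8325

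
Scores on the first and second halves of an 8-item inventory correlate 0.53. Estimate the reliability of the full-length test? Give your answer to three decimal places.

r_full = 2(0.53) / (1 + 0.53)
       = 1.0600 / 1.5300 = 0.6928

0.693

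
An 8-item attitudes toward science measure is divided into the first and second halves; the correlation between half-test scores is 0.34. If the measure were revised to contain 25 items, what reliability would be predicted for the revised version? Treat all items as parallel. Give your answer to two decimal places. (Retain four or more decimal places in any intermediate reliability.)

0.76

Full-test reliability from the split-half r: r_full = 2(0.34)/(1 + 0.34) = 0.5075
Length factor from 8 to 25 items: n = 25/8 = 3.1250
r_new = n·r_full / (1 + (n − 1)·r_full) = 1.5859 / 2.0784 ≈ 0.7630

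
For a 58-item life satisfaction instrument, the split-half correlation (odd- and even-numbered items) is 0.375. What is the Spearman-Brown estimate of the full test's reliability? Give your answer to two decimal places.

Each half is half the length of the full test, so the full test is n = 2 times a half.
r_full = 2(0.375) / (1 + 0.375)
r_full = 0.7500 / 1.3750 ≈ 0.5455

0.55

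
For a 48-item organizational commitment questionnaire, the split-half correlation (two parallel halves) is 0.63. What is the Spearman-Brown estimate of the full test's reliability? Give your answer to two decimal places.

r_full = 2r_hh / (1 + r_hh) = 2 × 0.63 / (1 + 0.63)
r_full = 1.2600 / 1.6300 ≈ 0.7730

0.77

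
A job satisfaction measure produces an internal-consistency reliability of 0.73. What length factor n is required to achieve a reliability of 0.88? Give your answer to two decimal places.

2.71

Invert Spearman-Brown to solve for n:
n = r_target (1 − r_old) / [ r_old (1 − r_target) ]
n = 0.88(1 − 0.73) / [0.73(1 − 0.88)]
  = 0.2376 / 0.0876 = 2.7123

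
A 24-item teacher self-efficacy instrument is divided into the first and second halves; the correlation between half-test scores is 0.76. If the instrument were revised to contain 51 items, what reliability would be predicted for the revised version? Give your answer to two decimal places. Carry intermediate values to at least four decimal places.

0.93

Spearman-Brown correction (n = 2): r_full = 2·0.76/(1 + 0.76) = 0.8636
Length factor from 24 to 51 items: n = 51/24 = 2.1250
r_new = n·r_full / (1 + (n − 1)·r_full) = 1.8352 / 1.9716 ≈ 0.9308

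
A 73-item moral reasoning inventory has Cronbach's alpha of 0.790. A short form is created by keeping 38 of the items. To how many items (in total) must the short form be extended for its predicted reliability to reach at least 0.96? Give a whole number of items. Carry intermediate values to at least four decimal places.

Short-form reliability: n = 38/73 = 0.5205; r_38 = n·r/(1+(n−1)r) ≈ 0.6619
Length factor from the short form to reach 0.96: n' = 0.96(1 − 0.6619) / [0.6619(1 − 0.96)] ≈ 12.2593
Items = 12.2593 × 38 ≈ 465.85 → 466

466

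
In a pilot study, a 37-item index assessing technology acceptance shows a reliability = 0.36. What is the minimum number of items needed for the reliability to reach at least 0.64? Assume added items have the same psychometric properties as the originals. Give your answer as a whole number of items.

117

n = [0.64 × 0.64] / [0.36 × 0.36]
  = 0.4096 / 0.1296 = 3.1605
3.1605 × 37 = 116.94 → 117 items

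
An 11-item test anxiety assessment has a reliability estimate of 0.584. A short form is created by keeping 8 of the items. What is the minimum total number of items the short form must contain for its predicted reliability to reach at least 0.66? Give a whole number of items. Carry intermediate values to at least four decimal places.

Short-form reliability: n = 8/11 = 0.7273; r_8 = n·r/(1+(n−1)r) ≈ 0.5052
Then solve for n' with r_old = 0.5052, r_target = 0.66: n' = 0.66(1 − 0.5052)/[0.5052(1 − 0.66)] = 1.9012
Total items = 1.9012 × 8 = 15.21, rounded up to 16.

16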